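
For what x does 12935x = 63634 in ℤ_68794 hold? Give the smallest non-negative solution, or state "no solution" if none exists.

First find gcd(12935, 68794):
68794 = 5×12935 + 4119
12935 = 3×4119 + 578
4119 = 7×578 + 73
578 = 7×73 + 67
73 = 1×67 + 6
67 = 11×6 + 1
6 = 6×1 + 0
gcd = 1, so a unique solution mod 68794 exists.
Back-substitute for the Bézout coefficients:
1 = 67 − 11·6
1 = −11·73 + 12·67
1 = 12·578 − 95·73
1 = −95·4119 + 677·578
1 = 677·12935 − 2126·4119
1 = −2126·68794 + 11307·12935
So 12935·(11307) ≡ 1 (mod 68794), giving 12935⁻¹ ≡ 11307.
x ≡ 12935⁻¹·63634 ≡ 11307·63634 ≡ 61986 (mod 68794).

61986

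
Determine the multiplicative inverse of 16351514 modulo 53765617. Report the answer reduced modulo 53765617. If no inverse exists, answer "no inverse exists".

Extended Euclidean algorithm:
53765617 = 3*16351514 + 4711075
16351514 = 3*4711075 + 2218289
4711075 = 2*2218289 + 274497
2218289 = 8*274497 + 22313
274497 = 12*22313 + 6741
22313 = 3*6741 + 2090
6741 = 3*2090 + 471
2090 = 4*471 + 206
471 = 2*206 + 59
206 = 3*59 + 29
59 = 2*29 + 1
29 = 29*1 + 0
Since gcd(16351514, 53765617) = 1, back-substitute to write 1 as a combination:
1 = 59 − 2·29
1 = −2·206 + 7·59
1 = 7·471 − 16·206
1 = −16·2090 + 71·471
1 = 71·6741 − 229·2090
1 = −229·22313 + 758·6741
1 = 758·274497 − 9325·22313
1 = −9325·2218289 + 75358·274497
1 = 75358·4711075 − 160041·2218289
1 = −160041·16351514 + 555481·4711075
1 = 555481·53765617 − 1826484·16351514
Hence 16351514⁻¹ ≡ -1826484 ≡ 51939133 (mod 53765617).

51939133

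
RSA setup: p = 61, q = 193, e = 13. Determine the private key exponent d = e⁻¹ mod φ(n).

φ(n) = (p−1)(q−1) = 60·192 = 11520.
Need d with 13·d ≡ 1 (mod 11520). Apply the extended Euclidean algorithm:
11520 = 886*13 + 2
13 = 6*2 + 1
2 = 2*1 + 0
Back-substitute:
1 = 13 − 6·2
1 = −6·11520 + 5317·13
So 13·5317 ≡ 1 (mod 11520), hence d = 5317.

5317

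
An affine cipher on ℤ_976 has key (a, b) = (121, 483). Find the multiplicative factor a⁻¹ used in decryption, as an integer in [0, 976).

121

gcd(976, 121) by repeated division:
976 = 8*121 + 8
121 = 15*8 + 1
8 = 8*1 + 0
The gcd is 1. Working backward:
1 = 121 − 15·8
1 = −15·976 + 121·121
So 121·121 ≡ 1 (mod 976).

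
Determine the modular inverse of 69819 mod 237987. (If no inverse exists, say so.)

Euclidean algorithm on 237987, 69819:
237987 = 3·69819 + 28530
69819 = 2·28530 + 12759
28530 = 2·12759 + 3012
12759 = 4·3012 + 711
3012 = 4·711 + 168
711 = 4·168 + 39
168 = 4·39 + 12
39 = 3·12 + 3
12 = 4·3 + 0
Since gcd = 3 > 1, 69819 is not a unit mod 237987.

no inverse exists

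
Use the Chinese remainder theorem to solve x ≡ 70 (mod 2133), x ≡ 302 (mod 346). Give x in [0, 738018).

Write x = 70 + 2133·k. Then 2133·k ≡ 302 − 70 ≡ 232 (mod 346).
Need 2133⁻¹ mod 346. Extended Euclid on (346, 57):
346 = 6×57 + 4
57 = 14×4 + 1
4 = 4×1 + 0
Back-substitute:
1 = 57 − 14·4
1 = −14·346 + 85·57
2133⁻¹ ≡ 85 (mod 346), so k ≡ 85·232 ≡ 344 (mod 346).
x = 70 + 2133·344 = 733822.

733822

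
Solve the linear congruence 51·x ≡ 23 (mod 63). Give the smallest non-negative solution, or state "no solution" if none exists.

gcd(51, 63):
63 = 1·51 + 12
51 = 4·12 + 3
12 = 4·3 + 0
gcd = 3, but 3 ∤ 23, so the congruence has no solution.

no solution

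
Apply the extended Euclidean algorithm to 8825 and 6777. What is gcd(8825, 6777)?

Repeated division:
8825 = 1*6777 + 2048
6777 = 3*2048 + 633
2048 = 3*633 + 149
633 = 4*149 + 37
149 = 4*37 + 1
37 = 37*1 + 0
gcd(8825, 6777) = 1.
Back-substituting:
1 = 149 − 4·37
1 = −4·633 + 17·149
1 = 17·2048 − 55·633
1 = −55·6777 + 182·2048
1 = 182·8825 − 237·6777
So 1 = (182)·8825 + (-237)·6777.

1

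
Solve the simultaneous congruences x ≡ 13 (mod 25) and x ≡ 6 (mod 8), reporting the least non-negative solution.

Write x = 13 + 25·k. Then 25·k ≡ 6 − 13 ≡ 1 (mod 8).
Need 25⁻¹ mod 8. Extended Euclid on (8, 1):
8 = 8·1 + 0
25⁻¹ ≡ 1 (mod 8), so k ≡ 1·1 ≡ 1 (mod 8).
x = 13 + 25·1 = 38.

38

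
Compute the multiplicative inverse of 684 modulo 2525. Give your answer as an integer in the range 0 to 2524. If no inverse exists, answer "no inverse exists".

1089

Run Euclid on (2525, 684):
2525 = 3*684 + 473
684 = 1*473 + 211
473 = 2*211 + 51
211 = 4*51 + 7
51 = 7*7 + 2
7 = 3*2 + 1
2 = 2*1 + 0
gcd = 1, so the inverse exists. Back-substitute:
1 = 7 − 3·2
1 = −3·51 + 22·7
1 = 22·211 − 91·51
1 = −91·473 + 204·211
1 = 204·684 − 295·473
1 = −295·2525 + 1089·684
So 684·1089 ≡ 1 (mod 2525).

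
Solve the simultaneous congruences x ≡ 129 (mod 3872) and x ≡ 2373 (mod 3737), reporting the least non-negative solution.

10032481

Write x = 129 + 3872·k. Then 3872·k ≡ 2373 − 129 ≡ 2244 (mod 3737).
Need 3872⁻¹ mod 3737. Extended Euclid on (3737, 135):
3737 = 27*135 + 92
135 = 1*92 + 43
92 = 2*43 + 6
43 = 7*6 + 1
6 = 6*1 + 0
Back-substitute:
1 = 43 − 7·6
1 = −7·92 + 15·43
1 = 15·135 − 22·92
1 = −22·3737 + 609·135
3872⁻¹ ≡ 609 (mod 3737), so k ≡ 609·2244 ≡ 2591 (mod 3737).
x = 129 + 3872·2591 = 10032481.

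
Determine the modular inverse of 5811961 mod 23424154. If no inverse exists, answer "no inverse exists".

Apply the Euclidean algorithm to 23424154 and 5811961:
23424154 = 4*5811961 + 176310
5811961 = 32*176310 + 170041
176310 = 1*170041 + 6269
170041 = 27*6269 + 778
6269 = 8*778 + 45
778 = 17*45 + 13
45 = 3*13 + 6
13 = 2*6 + 1
6 = 6*1 + 0
Since gcd(5811961, 23424154) = 1, back-substitute to write 1 as a combination:
1 = 13 − 2·6
1 = −2·45 + 7·13
1 = 7·778 − 121·45
1 = −121·6269 + 975·778
1 = 975·170041 − 26446·6269
1 = −26446·176310 + 27421·170041
1 = 27421·5811961 − 903918·176310
1 = −903918·23424154 + 3643093·5811961
So 5811961·3643093 ≡ 1 (mod 23424154).

3643093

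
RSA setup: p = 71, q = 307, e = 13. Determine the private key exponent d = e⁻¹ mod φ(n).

φ(n) = (p−1)(q−1) = 70·306 = 21420.
Need d with 13·d ≡ 1 (mod 21420). Apply the extended Euclidean algorithm:
21420 = 1647*13 + 9
13 = 1*9 + 4
9 = 2*4 + 1
4 = 4*1 + 0
Back-substitute:
1 = 9 − 2·4
1 = −2·13 + 3·9
1 = 3·21420 − 4943·13
So 13·(-4943) ≡ 1 (mod 21420), hence d ≡ -4943 ≡ 16477 (mod 21420).

16477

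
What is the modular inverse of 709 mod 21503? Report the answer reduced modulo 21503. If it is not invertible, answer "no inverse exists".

6460

Extended Euclidean algorithm:
21503 = 30*709 + 233
709 = 3*233 + 10
233 = 23*10 + 3
10 = 3*3 + 1
3 = 3*1 + 0
The gcd is 1. Working backward:
1 = 10 − 3·3
1 = −3·233 + 70·10
1 = 70·709 − 213·233
1 = −213·21503 + 6460·709
So 709·6460 ≡ 1 (mod 21503).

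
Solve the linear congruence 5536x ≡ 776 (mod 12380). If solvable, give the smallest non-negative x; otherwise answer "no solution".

756

First find gcd(5536, 12380):
12380 = 2·5536 + 1308
5536 = 4·1308 + 304
1308 = 4·304 + 92
304 = 3·92 + 28
92 = 3·28 + 8
28 = 3·8 + 4
8 = 2·4 + 0
gcd = 4 and 4 | 776, so solutions exist. Divide through by 4: 1384x ≡ 194 (mod 3095).
Now find 1384⁻¹ mod 3095:
3095 = 2·1384 + 327
1384 = 4·327 + 76
327 = 4·76 + 23
76 = 3·23 + 7
23 = 3·7 + 2
7 = 3·2 + 1
2 = 2·1 + 0
Back-substitute:
1 = 7 − 3·2
1 = −3·23 + 10·7
1 = 10·76 − 33·23
1 = −33·327 + 142·76
1 = 142·1384 − 601·327
1 = −601·3095 + 1344·1384
So 1384⁻¹ ≡ 1344 (mod 3095).
Then x ≡ 1344·194 ≡ 756 (mod 3095); the smallest non-negative solution is x = 756.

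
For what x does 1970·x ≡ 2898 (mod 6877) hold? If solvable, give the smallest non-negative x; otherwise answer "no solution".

4002

First find gcd(1970, 6877):
6877 = 3×1970 + 967
1970 = 2×967 + 36
967 = 26×36 + 31
36 = 1×31 + 5
31 = 6×5 + 1
5 = 5×1 + 0
gcd = 1, so a unique solution mod 6877 exists.
Back-substitute for the Bézout coefficients:
1 = 31 − 6·5
1 = −6·36 + 7·31
1 = 7·967 − 188·36
1 = −188·1970 + 383·967
1 = 383·6877 − 1337·1970
So 1970·(-1337) ≡ 1 (mod 6877), giving 1970⁻¹ ≡ 5540.
x ≡ 1970⁻¹·2898 ≡ 5540·2898 ≡ 4002 (mod 6877).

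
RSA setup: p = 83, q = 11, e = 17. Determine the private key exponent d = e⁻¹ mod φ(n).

193

φ(n) = (p−1)(q−1) = 82·10 = 820.
Need d with 17·d ≡ 1 (mod 820). Apply the extended Euclidean algorithm:
820 = 48·17 + 4
17 = 4·4 + 1
4 = 4·1 + 0
Back-substitute:
1 = 17 − 4·4
1 = −4·820 + 193·17
So 17·193 ≡ 1 (mod 820), hence d = 193.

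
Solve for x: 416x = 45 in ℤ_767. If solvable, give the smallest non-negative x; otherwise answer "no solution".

no solution

gcd(416, 767):
767 = 1·416 + 351
416 = 1·351 + 65
351 = 5·65 + 26
65 = 2·26 + 13
26 = 2·13 + 0
gcd = 13, but 13 ∤ 45, so the congruence has no solution.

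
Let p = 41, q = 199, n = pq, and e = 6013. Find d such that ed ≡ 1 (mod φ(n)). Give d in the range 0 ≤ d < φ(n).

φ(n) = (p−1)(q−1) = 40·198 = 7920.
Need d with 6013·d ≡ 1 (mod 7920). Apply the extended Euclidean algorithm:
7920 = 1×6013 + 1907
6013 = 3×1907 + 292
1907 = 6×292 + 155
292 = 1×155 + 137
155 = 1×137 + 18
137 = 7×18 + 11
18 = 1×11 + 7
11 = 1×7 + 4
7 = 1×4 + 3
4 = 1×3 + 1
3 = 3×1 + 0
Back-substitute:
1 = 4 − 3
1 = −7 + 2·4
1 = 2·11 − 3·7
1 = −3·18 + 5·11
1 = 5·137 − 38·18
1 = −38·155 + 43·137
1 = 43·292 − 81·155
1 = −81·1907 + 529·292
1 = 529·6013 − 1668·1907
1 = −1668·7920 + 2197·6013
So 6013·2197 ≡ 1 (mod 7920), hence d = 2197.

2197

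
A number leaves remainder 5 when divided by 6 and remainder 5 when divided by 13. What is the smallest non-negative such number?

5

Write x = 5 + 6·k. Then 6·k ≡ 5 − 5 ≡ 0 (mod 13).
Need 6⁻¹ mod 13. Extended Euclid on (13, 6):
13 = 2×6 + 1
6 = 6×1 + 0
Back-substitute:
1 = 13 − 2·6
6⁻¹ ≡ 11 (mod 13), so k ≡ 11·0 ≡ 0 (mod 13).
x = 5 + 6·0 = 5.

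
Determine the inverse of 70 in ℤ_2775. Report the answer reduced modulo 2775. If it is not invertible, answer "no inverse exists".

no inverse exists

Euclidean algorithm on 2775, 70:
2775 = 39*70 + 45
70 = 1*45 + 25
45 = 1*25 + 20
25 = 1*20 + 5
20 = 4*5 + 0
Since gcd = 5 > 1, 70 is not a unit mod 2775.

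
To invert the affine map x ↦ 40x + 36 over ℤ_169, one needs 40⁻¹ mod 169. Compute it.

Run Euclid on (169, 40):
169 = 4*40 + 9
40 = 4*9 + 4
9 = 2*4 + 1
4 = 4*1 + 0
The gcd is 1. Working backward:
1 = 9 − 2·4
1 = −2·40 + 9·9
1 = 9·169 − 38·40
Thus 40·(-38) ≡ 1 (mod 169); reducing, -38 mod 169 = 131.

131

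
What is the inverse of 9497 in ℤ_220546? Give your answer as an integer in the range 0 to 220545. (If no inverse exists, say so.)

129095

gcd(220546, 9497) by repeated division:
220546 = 23×9497 + 2115
9497 = 4×2115 + 1037
2115 = 2×1037 + 41
1037 = 25×41 + 12
41 = 3×12 + 5
12 = 2×5 + 2
5 = 2×2 + 1
2 = 2×1 + 0
The gcd is 1. Working backward:
1 = 5 − 2·2
1 = −2·12 + 5·5
1 = 5·41 − 17·12
1 = −17·1037 + 430·41
1 = 430·2115 − 877·1037
1 = −877·9497 + 3938·2115
1 = 3938·220546 − 91451·9497
Thus 9497·(-91451) ≡ 1 (mod 220546); reducing, -91451 mod 220546 = 129095.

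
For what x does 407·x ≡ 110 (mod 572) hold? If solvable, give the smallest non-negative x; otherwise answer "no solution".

First find gcd(407, 572):
572 = 1*407 + 165
407 = 2*165 + 77
165 = 2*77 + 11
77 = 7*11 + 0
gcd = 11 and 11 | 110, so solutions exist. Divide through by 11: 37x ≡ 10 (mod 52).
Now find 37⁻¹ mod 52:
52 = 1·37 + 15
37 = 2·15 + 7
15 = 2·7 + 1
7 = 7·1 + 0
Back-substitute:
1 = 15 − 2·7
1 = −2·37 + 5·15
1 = 5·52 − 7·37
So 37·(-7) ≡ 1 (mod 52), i.e. 37⁻¹ ≡ 45.
Then x ≡ 45·10 ≡ 34 (mod 52); the smallest non-negative solution is x = 34.

34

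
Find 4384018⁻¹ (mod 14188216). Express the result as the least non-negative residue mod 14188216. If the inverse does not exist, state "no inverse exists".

Euclidean algorithm on 14188216, 4384018:
14188216 = 3*4384018 + 1036162
4384018 = 4*1036162 + 239370
1036162 = 4*239370 + 78682
239370 = 3*78682 + 3324
78682 = 23*3324 + 2230
3324 = 1*2230 + 1094
2230 = 2*1094 + 42
1094 = 26*42 + 2
42 = 21*2 + 0
The gcd is 2, not 1, hence no inverse exists.

no inverse exists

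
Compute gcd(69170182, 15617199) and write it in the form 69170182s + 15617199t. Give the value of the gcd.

Euclidean algorithm:
69170182 = 4·15617199 + 6701386
15617199 = 2·6701386 + 2214427
6701386 = 3·2214427 + 58105
2214427 = 38·58105 + 6437
58105 = 9·6437 + 172
6437 = 37·172 + 73
172 = 2·73 + 26
73 = 2·26 + 21
26 = 1·21 + 5
21 = 4·5 + 1
5 = 5·1 + 0
gcd(69170182, 15617199) = 1.
Back-substituting:
1 = 21 − 4·5
1 = −4·26 + 5·21
1 = 5·73 − 14·26
1 = −14·172 + 33·73
1 = 33·6437 − 1235·172
1 = −1235·58105 + 11148·6437
1 = 11148·2214427 − 424859·58105
1 = −424859·6701386 + 1285725·2214427
1 = 1285725·15617199 − 2996309·6701386
1 = −2996309·69170182 + 13270961·15617199
So 1 = (-2996309)·69170182 + (13270961)·15617199.

1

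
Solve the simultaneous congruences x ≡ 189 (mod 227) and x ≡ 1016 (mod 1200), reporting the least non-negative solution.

Write x = 189 + 227·k. Then 227·k ≡ 1016 − 189 ≡ 827 (mod 1200).
Need 227⁻¹ mod 1200. Extended Euclid on (1200, 227):
1200 = 5*227 + 65
227 = 3*65 + 32
65 = 2*32 + 1
32 = 32*1 + 0
Back-substitute:
1 = 65 − 2·32
1 = −2·227 + 7·65
1 = 7·1200 − 37·227
227⁻¹ ≡ 1163 (mod 1200), so k ≡ 1163·827 ≡ 601 (mod 1200).
x = 189 + 227·601 = 136616.

136616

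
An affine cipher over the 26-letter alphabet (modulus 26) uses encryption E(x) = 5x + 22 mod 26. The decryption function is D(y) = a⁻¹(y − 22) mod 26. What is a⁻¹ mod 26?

Apply the Euclidean algorithm to 26 and 5:
26 = 5·5 + 1
5 = 5·1 + 0
The gcd is 1. Working backward:
1 = 26 − 5·5
Thus 5·(-5) ≡ 1 (mod 26); reducing, -5 mod 26 = 21.

21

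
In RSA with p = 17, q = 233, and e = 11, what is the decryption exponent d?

φ(n) = (p−1)(q−1) = 16·232 = 3712.
Need d with 11·d ≡ 1 (mod 3712). Apply the extended Euclidean algorithm:
3712 = 337·11 + 5
11 = 2·5 + 1
5 = 5·1 + 0
Back-substitute:
1 = 11 − 2·5
1 = −2·3712 + 675·11
So 11·675 ≡ 1 (mod 3712), hence d = 675.

675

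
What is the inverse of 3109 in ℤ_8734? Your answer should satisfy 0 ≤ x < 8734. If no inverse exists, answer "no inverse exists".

1031

Run Euclid on (8734, 3109):
8734 = 2×3109 + 2516
3109 = 1×2516 + 593
2516 = 4×593 + 144
593 = 4×144 + 17
144 = 8×17 + 8
17 = 2×8 + 1
8 = 8×1 + 0
gcd = 1, so the inverse exists. Back-substitute:
1 = 17 − 2·8
1 = −2·144 + 17·17
1 = 17·593 − 70·144
1 = −70·2516 + 297·593
1 = 297·3109 − 367·2516
1 = −367·8734 + 1031·3109
So 3109·1031 ≡ 1 (mod 8734).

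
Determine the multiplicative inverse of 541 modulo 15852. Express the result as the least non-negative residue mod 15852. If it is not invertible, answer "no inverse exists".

11281

Extended Euclidean algorithm:
15852 = 29·541 + 163
541 = 3·163 + 52
163 = 3·52 + 7
52 = 7·7 + 3
7 = 2·3 + 1
3 = 3·1 + 0
The gcd is 1. Working backward:
1 = 7 − 2·3
1 = −2·52 + 15·7
1 = 15·163 − 47·52
1 = −47·541 + 156·163
1 = 156·15852 − 4571·541
Hence 541⁻¹ ≡ -4571 ≡ 11281 (mod 15852).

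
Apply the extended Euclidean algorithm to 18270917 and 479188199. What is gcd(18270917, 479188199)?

Euclidean algorithm:
479188199 = 26×18270917 + 4144357
18270917 = 4×4144357 + 1693489
4144357 = 2×1693489 + 757379
1693489 = 2×757379 + 178731
757379 = 4×178731 + 42455
178731 = 4×42455 + 8911
42455 = 4×8911 + 6811
8911 = 1×6811 + 2100
6811 = 3×2100 + 511
2100 = 4×511 + 56
511 = 9×56 + 7
56 = 8×7 + 0
gcd(18270917, 479188199) = 7.
Back-substituting:
7 = 511 − 9·56
7 = −9·2100 + 37·511
7 = 37·6811 − 120·2100
7 = −120·8911 + 157·6811
7 = 157·42455 − 748·8911
7 = −748·178731 + 3149·42455
7 = 3149·757379 − 13344·178731
7 = −13344·1693489 + 29837·757379
7 = 29837·4144357 − 73018·1693489
7 = −73018·18270917 + 321909·4144357
7 = 321909·479188199 − 8442652·18270917
So 7 = (321909)·479188199 + (-8442652)·18270917.

7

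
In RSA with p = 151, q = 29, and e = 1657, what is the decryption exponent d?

2593

φ(n) = (p−1)(q−1) = 150·28 = 4200.
Need d with 1657·d ≡ 1 (mod 4200). Apply the extended Euclidean algorithm:
4200 = 2·1657 + 886
1657 = 1·886 + 771
886 = 1·771 + 115
771 = 6·115 + 81
115 = 1·81 + 34
81 = 2·34 + 13
34 = 2·13 + 8
13 = 1·8 + 5
8 = 1·5 + 3
5 = 1·3 + 2
3 = 1·2 + 1
2 = 2·1 + 0
Back-substitute:
1 = 3 − 2
1 = −5 + 2·3
1 = 2·8 − 3·5
1 = −3·13 + 5·8
1 = 5·34 − 13·13
1 = −13·81 + 31·34
1 = 31·115 − 44·81
1 = −44·771 + 295·115
1 = 295·886 − 339·771
1 = −339·1657 + 634·886
1 = 634·4200 − 1607·1657
So 1657·(-1607) ≡ 1 (mod 4200), hence d ≡ -1607 ≡ 2593 (mod 4200).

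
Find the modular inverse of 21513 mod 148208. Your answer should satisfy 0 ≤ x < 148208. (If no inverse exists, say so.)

42665

Run Euclid on (148208, 21513):
148208 = 6*21513 + 19130
21513 = 1*19130 + 2383
19130 = 8*2383 + 66
2383 = 36*66 + 7
66 = 9*7 + 3
7 = 2*3 + 1
3 = 3*1 + 0
gcd = 1, so the inverse exists. Back-substitute:
1 = 7 − 2·3
1 = −2·66 + 19·7
1 = 19·2383 − 686·66
1 = −686·19130 + 5507·2383
1 = 5507·21513 − 6193·19130
1 = −6193·148208 + 42665·21513
So 21513·42665 ≡ 1 (mod 148208).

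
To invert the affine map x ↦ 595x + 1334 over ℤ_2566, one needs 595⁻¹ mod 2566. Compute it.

2497

Extended Euclidean algorithm:
2566 = 4*595 + 186
595 = 3*186 + 37
186 = 5*37 + 1
37 = 37*1 + 0
Since gcd(595, 2566) = 1, back-substitute to write 1 as a combination:
1 = 186 − 5·37
1 = −5·595 + 16·186
1 = 16·2566 − 69·595
Hence 595⁻¹ ≡ -69 ≡ 2497 (mod 2566).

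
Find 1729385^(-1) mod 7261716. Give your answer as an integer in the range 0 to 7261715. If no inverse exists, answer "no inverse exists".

Compute gcd(1729385, 7261716):
7261716 = 4*1729385 + 344176
1729385 = 5*344176 + 8505
344176 = 40*8505 + 3976
8505 = 2*3976 + 553
3976 = 7*553 + 105
553 = 5*105 + 28
105 = 3*28 + 21
28 = 1*21 + 7
21 = 3*7 + 0
The gcd is 7, not 1, hence no inverse exists.

no inverse exists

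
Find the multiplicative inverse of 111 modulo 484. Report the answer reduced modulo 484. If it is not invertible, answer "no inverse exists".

375

Apply the Euclidean algorithm to 484 and 111:
484 = 4*111 + 40
111 = 2*40 + 31
40 = 1*31 + 9
31 = 3*9 + 4
9 = 2*4 + 1
4 = 4*1 + 0
gcd = 1, so the inverse exists. Back-substitute:
1 = 9 − 2·4
1 = −2·31 + 7·9
1 = 7·40 − 9·31
1 = −9·111 + 25·40
1 = 25·484 − 109·111
So 111·(-109) ≡ 1 (mod 484), and -109 ≡ 375 (mod 484).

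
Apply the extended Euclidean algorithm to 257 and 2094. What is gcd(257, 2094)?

1

Repeated division:
2094 = 8×257 + 38
257 = 6×38 + 29
38 = 1×29 + 9
29 = 3×9 + 2
9 = 4×2 + 1
2 = 2×1 + 0
gcd(257, 2094) = 1.
Express as a combination:
1 = 9 − 4·2
1 = −4·29 + 13·9
1 = 13·38 − 17·29
1 = −17·257 + 115·38
1 = 115·2094 − 937·257
So 1 = (115)·2094 + (-937)·257.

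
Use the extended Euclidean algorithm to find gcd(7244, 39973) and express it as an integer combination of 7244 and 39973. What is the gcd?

Repeated division:
39973 = 5·7244 + 3753
7244 = 1·3753 + 3491
3753 = 1·3491 + 262
3491 = 13·262 + 85
262 = 3·85 + 7
85 = 12·7 + 1
7 = 7·1 + 0
gcd(7244, 39973) = 1.
Express as a combination:
1 = 85 − 12·7
1 = −12·262 + 37·85
1 = 37·3491 − 493·262
1 = −493·3753 + 530·3491
1 = 530·7244 − 1023·3753
1 = −1023·39973 + 5645·7244
So 1 = (-1023)·39973 + (5645)·7244.

1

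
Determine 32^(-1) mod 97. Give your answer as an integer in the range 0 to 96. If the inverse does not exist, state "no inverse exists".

Apply the Euclidean algorithm to 97 and 32:
97 = 3·32 + 1
32 = 32·1 + 0
The gcd is 1. Working backward:
1 = 97 − 3·32
Hence 32⁻¹ ≡ -3 ≡ 94 (mod 97).

94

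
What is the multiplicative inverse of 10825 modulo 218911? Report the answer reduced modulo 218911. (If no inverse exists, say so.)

Run Euclid on (218911, 10825):
218911 = 20·10825 + 2411
10825 = 4·2411 + 1181
2411 = 2·1181 + 49
1181 = 24·49 + 5
49 = 9·5 + 4
5 = 1·4 + 1
4 = 4·1 + 0
The gcd is 1. Working backward:
1 = 5 − 4
1 = −49 + 10·5
1 = 10·1181 − 241·49
1 = −241·2411 + 492·1181
1 = 492·10825 − 2209·2411
1 = −2209·218911 + 44672·10825
So 10825·44672 ≡ 1 (mod 218911).

44672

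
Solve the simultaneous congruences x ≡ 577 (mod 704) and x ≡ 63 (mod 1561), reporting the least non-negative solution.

Write x = 577 + 704·k. Then 704·k ≡ 63 − 577 ≡ 1047 (mod 1561).
Need 704⁻¹ mod 1561. Extended Euclid on (1561, 704):
1561 = 2*704 + 153
704 = 4*153 + 92
153 = 1*92 + 61
92 = 1*61 + 31
61 = 1*31 + 30
31 = 1*30 + 1
30 = 30*1 + 0
Back-substitute:
1 = 31 − 30
1 = −61 + 2·31
1 = 2·92 − 3·61
1 = −3·153 + 5·92
1 = 5·704 − 23·153
1 = −23·1561 + 51·704
704⁻¹ ≡ 51 (mod 1561), so k ≡ 51·1047 ≡ 323 (mod 1561).
x = 577 + 704·323 = 227969.

227969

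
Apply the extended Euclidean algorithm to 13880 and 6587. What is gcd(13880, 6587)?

1

Euclidean algorithm:
13880 = 2*6587 + 706
6587 = 9*706 + 233
706 = 3*233 + 7
233 = 33*7 + 2
7 = 3*2 + 1
2 = 2*1 + 0
gcd(13880, 6587) = 1.
Working backward:
1 = 7 − 3·2
1 = −3·233 + 100·7
1 = 100·706 − 303·233
1 = −303·6587 + 2827·706
1 = 2827·13880 − 5957·6587
So 1 = (2827)·13880 + (-5957)·6587.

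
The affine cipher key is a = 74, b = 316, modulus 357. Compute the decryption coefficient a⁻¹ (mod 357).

275

Apply the Euclidean algorithm to 357 and 74:
357 = 4·74 + 61
74 = 1·61 + 13
61 = 4·13 + 9
13 = 1·9 + 4
9 = 2·4 + 1
4 = 4·1 + 0
Since gcd(74, 357) = 1, back-substitute to write 1 as a combination:
1 = 9 − 2·4
1 = −2·13 + 3·9
1 = 3·61 − 14·13
1 = −14·74 + 17·61
1 = 17·357 − 82·74
Thus 74·(-82) ≡ 1 (mod 357); reducing, -82 mod 357 = 275.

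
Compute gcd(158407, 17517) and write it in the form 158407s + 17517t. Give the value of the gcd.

Repeated division:
158407 = 9·17517 + 754
17517 = 23·754 + 175
754 = 4·175 + 54
175 = 3·54 + 13
54 = 4·13 + 2
13 = 6·2 + 1
2 = 2·1 + 0
gcd(158407, 17517) = 1.
Working backward:
1 = 13 − 6·2
1 = −6·54 + 25·13
1 = 25·175 − 81·54
1 = −81·754 + 349·175
1 = 349·17517 − 8108·754
1 = −8108·158407 + 73321·17517
So 1 = (-8108)·158407 + (73321)·17517.

1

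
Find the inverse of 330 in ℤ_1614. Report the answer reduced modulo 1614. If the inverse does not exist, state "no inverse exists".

Compute gcd(330, 1614):
1614 = 4*330 + 294
330 = 1*294 + 36
294 = 8*36 + 6
36 = 6*6 + 0
gcd(330, 1614) = 6 ≠ 1, so 330 has no multiplicative inverse modulo 1614.

no inverse exists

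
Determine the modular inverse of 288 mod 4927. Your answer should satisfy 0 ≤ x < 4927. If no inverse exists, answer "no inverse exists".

gcd(4927, 288) by repeated division:
4927 = 17·288 + 31
288 = 9·31 + 9
31 = 3·9 + 4
9 = 2·4 + 1
4 = 4·1 + 0
The gcd is 1. Working backward:
1 = 9 − 2·4
1 = −2·31 + 7·9
1 = 7·288 − 65·31
1 = −65·4927 + 1112·288
So 288·1112 ≡ 1 (mod 4927).

1112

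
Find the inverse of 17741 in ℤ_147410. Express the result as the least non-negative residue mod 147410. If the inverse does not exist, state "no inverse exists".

Extended Euclidean algorithm:
147410 = 8×17741 + 5482
17741 = 3×5482 + 1295
5482 = 4×1295 + 302
1295 = 4×302 + 87
302 = 3×87 + 41
87 = 2×41 + 5
41 = 8×5 + 1
5 = 5×1 + 0
The gcd is 1. Working backward:
1 = 41 − 8·5
1 = −8·87 + 17·41
1 = 17·302 − 59·87
1 = −59·1295 + 253·302
1 = 253·5482 − 1071·1295
1 = −1071·17741 + 3466·5482
1 = 3466·147410 − 28799·17741
Hence 17741⁻¹ ≡ -28799 ≡ 118611 (mod 147410).

118611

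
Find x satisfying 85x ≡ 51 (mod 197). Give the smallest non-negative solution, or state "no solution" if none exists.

40

First find gcd(85, 197):
197 = 2·85 + 27
85 = 3·27 + 4
27 = 6·4 + 3
4 = 1·3 + 1
3 = 3·1 + 0
gcd = 1, so a unique solution mod 197 exists.
Back-substitute for the Bézout coefficients:
1 = 4 − 3
1 = −27 + 7·4
1 = 7·85 − 22·27
1 = −22·197 + 51·85
So 85·(51) ≡ 1 (mod 197), giving 85⁻¹ ≡ 51.
x ≡ 85⁻¹·51 ≡ 51·51 ≡ 40 (mod 197).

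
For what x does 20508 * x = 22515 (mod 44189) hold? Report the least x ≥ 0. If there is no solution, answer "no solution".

10570

First find gcd(20508, 44189):
44189 = 2*20508 + 3173
20508 = 6*3173 + 1470
3173 = 2*1470 + 233
1470 = 6*233 + 72
233 = 3*72 + 17
72 = 4*17 + 4
17 = 4*4 + 1
4 = 4*1 + 0
gcd = 1, so a unique solution mod 44189 exists.
Back-substitute for the Bézout coefficients:
1 = 17 − 4·4
1 = −4·72 + 17·17
1 = 17·233 − 55·72
1 = −55·1470 + 347·233
1 = 347·3173 − 749·1470
1 = −749·20508 + 4841·3173
1 = 4841·44189 − 10431·20508
So 20508·(-10431) ≡ 1 (mod 44189), giving 20508⁻¹ ≡ 33758.
x ≡ 20508⁻¹·22515 ≡ 33758·22515 ≡ 10570 (mod 44189).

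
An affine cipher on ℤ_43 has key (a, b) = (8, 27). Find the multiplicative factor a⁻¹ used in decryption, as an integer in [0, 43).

27

Apply the Euclidean algorithm to 43 and 8:
43 = 5×8 + 3
8 = 2×3 + 2
3 = 1×2 + 1
2 = 2×1 + 0
Since gcd(8, 43) = 1, back-substitute to write 1 as a combination:
1 = 3 − 2
1 = −8 + 3·3
1 = 3·43 − 16·8
So 8·(-16) ≡ 1 (mod 43), and -16 ≡ 27 (mod 43).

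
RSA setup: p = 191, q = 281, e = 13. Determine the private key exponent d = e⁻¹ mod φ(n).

φ(n) = (p−1)(q−1) = 190·280 = 53200.
Need d with 13·d ≡ 1 (mod 53200). Apply the extended Euclidean algorithm:
53200 = 4092×13 + 4
13 = 3×4 + 1
4 = 4×1 + 0
Back-substitute:
1 = 13 − 3·4
1 = −3·53200 + 12277·13
So 13·12277 ≡ 1 (mod 53200), hence d = 12277.

12277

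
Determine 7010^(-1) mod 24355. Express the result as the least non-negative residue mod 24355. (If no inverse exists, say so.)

Euclidean algorithm on 24355, 7010:
24355 = 3×7010 + 3325
7010 = 2×3325 + 360
3325 = 9×360 + 85
360 = 4×85 + 20
85 = 4×20 + 5
20 = 4×5 + 0
The gcd is 5, not 1, hence no inverse exists.

no inverse exists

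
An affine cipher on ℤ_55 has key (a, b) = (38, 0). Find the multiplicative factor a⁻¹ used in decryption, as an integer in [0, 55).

42

Run Euclid on (55, 38):
55 = 1×38 + 17
38 = 2×17 + 4
17 = 4×4 + 1
4 = 4×1 + 0
The gcd is 1. Working backward:
1 = 17 − 4·4
1 = −4·38 + 9·17
1 = 9·55 − 13·38
Thus 38·(-13) ≡ 1 (mod 55); reducing, -13 mod 55 = 42.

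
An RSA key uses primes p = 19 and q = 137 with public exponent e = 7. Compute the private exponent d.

φ(n) = (p−1)(q−1) = 18·136 = 2448.
Need d with 7·d ≡ 1 (mod 2448). Apply the extended Euclidean algorithm:
2448 = 349×7 + 5
7 = 1×5 + 2
5 = 2×2 + 1
2 = 2×1 + 0
Back-substitute:
1 = 5 − 2·2
1 = −2·7 + 3·5
1 = 3·2448 − 1049·7
So 7·(-1049) ≡ 1 (mod 2448), hence d ≡ -1049 ≡ 1399 (mod 2448).

1399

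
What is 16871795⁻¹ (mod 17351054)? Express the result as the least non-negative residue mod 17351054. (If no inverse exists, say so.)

gcd(17351054, 16871795) by repeated division:
17351054 = 1×16871795 + 479259
16871795 = 35×479259 + 97730
479259 = 4×97730 + 88339
97730 = 1×88339 + 9391
88339 = 9×9391 + 3820
9391 = 2×3820 + 1751
3820 = 2×1751 + 318
1751 = 5×318 + 161
318 = 1×161 + 157
161 = 1×157 + 4
157 = 39×4 + 1
4 = 4×1 + 0
Since gcd(16871795, 17351054) = 1, back-substitute to write 1 as a combination:
1 = 157 − 39·4
1 = −39·161 + 40·157
1 = 40·318 − 79·161
1 = −79·1751 + 435·318
1 = 435·3820 − 949·1751
1 = −949·9391 + 2333·3820
1 = 2333·88339 − 21946·9391
1 = −21946·97730 + 24279·88339
1 = 24279·479259 − 119062·97730
1 = −119062·16871795 + 4191449·479259
1 = 4191449·17351054 − 4310511·16871795
Thus 16871795·(-4310511) ≡ 1 (mod 17351054); reducing, -4310511 mod 17351054 = 13040543.

13040543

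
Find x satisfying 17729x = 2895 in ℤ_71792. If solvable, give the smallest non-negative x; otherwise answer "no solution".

3183

First find gcd(17729, 71792):
71792 = 4·17729 + 876
17729 = 20·876 + 209
876 = 4·209 + 40
209 = 5·40 + 9
40 = 4·9 + 4
9 = 2·4 + 1
4 = 4·1 + 0
gcd = 1, so a unique solution mod 71792 exists.
Back-substitute for the Bézout coefficients:
1 = 9 − 2·4
1 = −2·40 + 9·9
1 = 9·209 − 47·40
1 = −47·876 + 197·209
1 = 197·17729 − 3987·876
1 = −3987·71792 + 16145·17729
So 17729·(16145) ≡ 1 (mod 71792), giving 17729⁻¹ ≡ 16145.
x ≡ 17729⁻¹·2895 ≡ 16145·2895 ≡ 3183 (mod 71792).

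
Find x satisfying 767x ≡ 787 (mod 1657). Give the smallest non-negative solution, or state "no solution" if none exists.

1267

First find gcd(767, 1657):
1657 = 2×767 + 123
767 = 6×123 + 29
123 = 4×29 + 7
29 = 4×7 + 1
7 = 7×1 + 0
gcd = 1, so a unique solution mod 1657 exists.
Back-substitute for the Bézout coefficients:
1 = 29 − 4·7
1 = −4·123 + 17·29
1 = 17·767 − 106·123
1 = −106·1657 + 229·767
So 767·(229) ≡ 1 (mod 1657), giving 767⁻¹ ≡ 229.
x ≡ 767⁻¹·787 ≡ 229·787 ≡ 1267 (mod 1657).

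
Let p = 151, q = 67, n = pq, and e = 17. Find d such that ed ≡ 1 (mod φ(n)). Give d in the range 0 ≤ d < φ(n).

8153

φ(n) = (p−1)(q−1) = 150·66 = 9900.
Need d with 17·d ≡ 1 (mod 9900). Apply the extended Euclidean algorithm:
9900 = 582*17 + 6
17 = 2*6 + 5
6 = 1*5 + 1
5 = 5*1 + 0
Back-substitute:
1 = 6 − 5
1 = −17 + 3·6
1 = 3·9900 − 1747·17
So 17·(-1747) ≡ 1 (mod 9900), hence d ≡ -1747 ≡ 8153 (mod 9900).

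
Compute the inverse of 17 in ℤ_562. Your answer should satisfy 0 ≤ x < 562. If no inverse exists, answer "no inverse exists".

529

Extended Euclidean algorithm:
562 = 33×17 + 1
17 = 17×1 + 0
Since gcd(17, 562) = 1, back-substitute to write 1 as a combination:
1 = 562 − 33·17
Thus 17·(-33) ≡ 1 (mod 562); reducing, -33 mod 562 = 529.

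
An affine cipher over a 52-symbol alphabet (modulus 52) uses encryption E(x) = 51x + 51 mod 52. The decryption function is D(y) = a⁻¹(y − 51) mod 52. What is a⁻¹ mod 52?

Run Euclid on (52, 51):
52 = 1×51 + 1
51 = 51×1 + 0
The gcd is 1. Working backward:
1 = 52 − 51
Thus 51·(-1) ≡ 1 (mod 52); reducing, -1 mod 52 = 51.

51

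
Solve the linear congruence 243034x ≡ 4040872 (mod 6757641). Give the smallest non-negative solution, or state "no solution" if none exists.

First find gcd(243034, 6757641):
6757641 = 27*243034 + 195723
243034 = 1*195723 + 47311
195723 = 4*47311 + 6479
47311 = 7*6479 + 1958
6479 = 3*1958 + 605
1958 = 3*605 + 143
605 = 4*143 + 33
143 = 4*33 + 11
33 = 3*11 + 0
gcd = 11 and 11 | 4040872, so solutions exist. Divide through by 11: 22094x ≡ 367352 (mod 614331).
Now find 22094⁻¹ mod 614331:
614331 = 27·22094 + 17793
22094 = 1·17793 + 4301
17793 = 4·4301 + 589
4301 = 7·589 + 178
589 = 3·178 + 55
178 = 3·55 + 13
55 = 4·13 + 3
13 = 4·3 + 1
3 = 3·1 + 0
Back-substitute:
1 = 13 − 4·3
1 = −4·55 + 17·13
1 = 17·178 − 55·55
1 = −55·589 + 182·178
1 = 182·4301 − 1329·589
1 = −1329·17793 + 5498·4301
1 = 5498·22094 − 6827·17793
1 = −6827·614331 + 189827·22094
So 22094⁻¹ ≡ 189827 (mod 614331).
Then x ≡ 189827·367352 ≡ 1963 (mod 614331); the smallest non-negative solution is x = 1963.

1963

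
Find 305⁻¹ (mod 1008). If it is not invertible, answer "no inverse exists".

Run Euclid on (1008, 305):
1008 = 3*305 + 93
305 = 3*93 + 26
93 = 3*26 + 15
26 = 1*15 + 11
15 = 1*11 + 4
11 = 2*4 + 3
4 = 1*3 + 1
3 = 3*1 + 0
Since gcd(305, 1008) = 1, back-substitute to write 1 as a combination:
1 = 4 − 3
1 = −11 + 3·4
1 = 3·15 − 4·11
1 = −4·26 + 7·15
1 = 7·93 − 25·26
1 = −25·305 + 82·93
1 = 82·1008 − 271·305
So 305·(-271) ≡ 1 (mod 1008), and -271 ≡ 737 (mod 1008).

737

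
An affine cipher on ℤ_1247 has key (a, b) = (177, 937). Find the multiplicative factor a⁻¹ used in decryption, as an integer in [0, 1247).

Apply the Euclidean algorithm to 1247 and 177:
1247 = 7*177 + 8
177 = 22*8 + 1
8 = 8*1 + 0
Since gcd(177, 1247) = 1, back-substitute to write 1 as a combination:
1 = 177 − 22·8
1 = −22·1247 + 155·177
So 177·155 ≡ 1 (mod 1247).

155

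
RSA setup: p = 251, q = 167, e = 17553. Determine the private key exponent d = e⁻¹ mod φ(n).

φ(n) = (p−1)(q−1) = 250·166 = 41500.
Need d with 17553·d ≡ 1 (mod 41500). Apply the extended Euclidean algorithm:
41500 = 2×17553 + 6394
17553 = 2×6394 + 4765
6394 = 1×4765 + 1629
4765 = 2×1629 + 1507
1629 = 1×1507 + 122
1507 = 12×122 + 43
122 = 2×43 + 36
43 = 1×36 + 7
36 = 5×7 + 1
7 = 7×1 + 0
Back-substitute:
1 = 36 − 5·7
1 = −5·43 + 6·36
1 = 6·122 − 17·43
1 = −17·1507 + 210·122
1 = 210·1629 − 227·1507
1 = −227·4765 + 664·1629
1 = 664·6394 − 891·4765
1 = −891·17553 + 2446·6394
1 = 2446·41500 − 5783·17553
So 17553·(-5783) ≡ 1 (mod 41500), hence d ≡ -5783 ≡ 35717 (mod 41500).

35717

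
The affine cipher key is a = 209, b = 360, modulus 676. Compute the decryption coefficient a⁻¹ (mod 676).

Extended Euclidean algorithm:
676 = 3·209 + 49
209 = 4·49 + 13
49 = 3·13 + 10
13 = 1·10 + 3
10 = 3·3 + 1
3 = 3·1 + 0
Since gcd(209, 676) = 1, back-substitute to write 1 as a combination:
1 = 10 − 3·3
1 = −3·13 + 4·10
1 = 4·49 − 15·13
1 = −15·209 + 64·49
1 = 64·676 − 207·209
Hence 209⁻¹ ≡ -207 ≡ 469 (mod 676).

469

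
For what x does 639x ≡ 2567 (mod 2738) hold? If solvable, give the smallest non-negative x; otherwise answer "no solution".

First find gcd(639, 2738):
2738 = 4×639 + 182
639 = 3×182 + 93
182 = 1×93 + 89
93 = 1×89 + 4
89 = 22×4 + 1
4 = 4×1 + 0
gcd = 1, so a unique solution mod 2738 exists.
Back-substitute for the Bézout coefficients:
1 = 89 − 22·4
1 = −22·93 + 23·89
1 = 23·182 − 45·93
1 = −45·639 + 158·182
1 = 158·2738 − 677·639
So 639·(-677) ≡ 1 (mod 2738), giving 639⁻¹ ≡ 2061.
x ≡ 639⁻¹·2567 ≡ 2061·2567 ≡ 771 (mod 2738).

771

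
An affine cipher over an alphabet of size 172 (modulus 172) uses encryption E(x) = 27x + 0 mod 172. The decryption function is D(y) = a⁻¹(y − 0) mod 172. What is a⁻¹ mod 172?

Apply the Euclidean algorithm to 172 and 27:
172 = 6·27 + 10
27 = 2·10 + 7
10 = 1·7 + 3
7 = 2·3 + 1
3 = 3·1 + 0
The gcd is 1. Working backward:
1 = 7 − 2·3
1 = −2·10 + 3·7
1 = 3·27 − 8·10
1 = −8·172 + 51·27
So 27·51 ≡ 1 (mod 172).

51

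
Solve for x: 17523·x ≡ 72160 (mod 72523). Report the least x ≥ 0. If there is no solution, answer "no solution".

First find gcd(17523, 72523):
72523 = 4*17523 + 2431
17523 = 7*2431 + 506
2431 = 4*506 + 407
506 = 1*407 + 99
407 = 4*99 + 11
99 = 9*11 + 0
gcd = 11 and 11 | 72160, so solutions exist. Divide through by 11: 1593x ≡ 6560 (mod 6593).
Now find 1593⁻¹ mod 6593:
6593 = 4·1593 + 221
1593 = 7·221 + 46
221 = 4·46 + 37
46 = 1·37 + 9
37 = 4·9 + 1
9 = 9·1 + 0
Back-substitute:
1 = 37 − 4·9
1 = −4·46 + 5·37
1 = 5·221 − 24·46
1 = −24·1593 + 173·221
1 = 173·6593 − 716·1593
So 1593·(-716) ≡ 1 (mod 6593), i.e. 1593⁻¹ ≡ 5877.
Then x ≡ 5877·6560 ≡ 3849 (mod 6593); the smallest non-negative solution is x = 3849.

3849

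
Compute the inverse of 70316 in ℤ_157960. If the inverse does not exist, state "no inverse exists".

Euclidean algorithm on 157960, 70316:
157960 = 2·70316 + 17328
70316 = 4·17328 + 1004
17328 = 17·1004 + 260
1004 = 3·260 + 224
260 = 1·224 + 36
224 = 6·36 + 8
36 = 4·8 + 4
8 = 2·4 + 0
gcd(70316, 157960) = 4 ≠ 1, so 70316 has no multiplicative inverse modulo 157960.

no inverse exists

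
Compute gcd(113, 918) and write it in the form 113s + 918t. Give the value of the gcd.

Euclidean algorithm:
918 = 8·113 + 14
113 = 8·14 + 1
14 = 14·1 + 0
gcd(113, 918) = 1.
Working backward:
1 = 113 − 8·14
1 = −8·918 + 65·113
So 1 = (-8)·918 + (65)·113.

1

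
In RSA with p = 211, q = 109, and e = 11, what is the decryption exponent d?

φ(n) = (p−1)(q−1) = 210·108 = 22680.
Need d with 11·d ≡ 1 (mod 22680). Apply the extended Euclidean algorithm:
22680 = 2061*11 + 9
11 = 1*9 + 2
9 = 4*2 + 1
2 = 2*1 + 0
Back-substitute:
1 = 9 − 4·2
1 = −4·11 + 5·9
1 = 5·22680 − 10309·11
So 11·(-10309) ≡ 1 (mod 22680), hence d ≡ -10309 ≡ 12371 (mod 22680).

12371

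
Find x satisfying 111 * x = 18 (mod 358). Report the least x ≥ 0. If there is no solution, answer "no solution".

184

First find gcd(111, 358):
358 = 3*111 + 25
111 = 4*25 + 11
25 = 2*11 + 3
11 = 3*3 + 2
3 = 1*2 + 1
2 = 2*1 + 0
gcd = 1, so a unique solution mod 358 exists.
Back-substitute for the Bézout coefficients:
1 = 3 − 2
1 = −11 + 4·3
1 = 4·25 − 9·11
1 = −9·111 + 40·25
1 = 40·358 − 129·111
So 111·(-129) ≡ 1 (mod 358), giving 111⁻¹ ≡ 229.
x ≡ 111⁻¹·18 ≡ 229·18 ≡ 184 (mod 358).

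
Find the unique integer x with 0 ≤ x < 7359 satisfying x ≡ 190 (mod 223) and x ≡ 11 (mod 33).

Write x = 190 + 223·k. Then 223·k ≡ 11 − 190 ≡ 19 (mod 33).
Need 223⁻¹ mod 33. Extended Euclid on (33, 25):
33 = 1×25 + 8
25 = 3×8 + 1
8 = 8×1 + 0
Back-substitute:
1 = 25 − 3·8
1 = −3·33 + 4·25
223⁻¹ ≡ 4 (mod 33), so k ≡ 4·19 ≡ 10 (mod 33).
x = 190 + 223·10 = 2420.

2420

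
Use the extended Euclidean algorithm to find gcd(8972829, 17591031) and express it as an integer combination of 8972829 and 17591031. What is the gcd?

Repeated division:
17591031 = 1*8972829 + 8618202
8972829 = 1*8618202 + 354627
8618202 = 24*354627 + 107154
354627 = 3*107154 + 33165
107154 = 3*33165 + 7659
33165 = 4*7659 + 2529
7659 = 3*2529 + 72
2529 = 35*72 + 9
72 = 8*9 + 0
gcd(8972829, 17591031) = 9.
Back-substituting:
9 = 2529 − 35·72
9 = −35·7659 + 106·2529
9 = 106·33165 − 459·7659
9 = −459·107154 + 1483·33165
9 = 1483·354627 − 4908·107154
9 = −4908·8618202 + 119275·354627
9 = 119275·8972829 − 124183·8618202
9 = −124183·17591031 + 243458·8972829
So 9 = (-124183)·17591031 + (243458)·8972829.

9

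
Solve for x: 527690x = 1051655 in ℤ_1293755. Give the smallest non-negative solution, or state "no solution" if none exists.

First find gcd(527690, 1293755):
1293755 = 2·527690 + 238375
527690 = 2·238375 + 50940
238375 = 4·50940 + 34615
50940 = 1·34615 + 16325
34615 = 2·16325 + 1965
16325 = 8·1965 + 605
1965 = 3·605 + 150
605 = 4·150 + 5
150 = 30·5 + 0
gcd = 5 and 5 | 1051655, so solutions exist. Divide through by 5: 105538x ≡ 210331 (mod 258751).
Now find 105538⁻¹ mod 258751:
258751 = 2×105538 + 47675
105538 = 2×47675 + 10188
47675 = 4×10188 + 6923
10188 = 1×6923 + 3265
6923 = 2×3265 + 393
3265 = 8×393 + 121
393 = 3×121 + 30
121 = 4×30 + 1
30 = 30×1 + 0
Back-substitute:
1 = 121 − 4·30
1 = −4·393 + 13·121
1 = 13·3265 − 108·393
1 = −108·6923 + 229·3265
1 = 229·10188 − 337·6923
1 = −337·47675 + 1577·10188
1 = 1577·105538 − 3491·47675
1 = −3491·258751 + 8559·105538
So 105538⁻¹ ≡ 8559 (mod 258751).
Then x ≡ 8559·210331 ≡ 92322 (mod 258751); the smallest non-negative solution is x = 92322.

92322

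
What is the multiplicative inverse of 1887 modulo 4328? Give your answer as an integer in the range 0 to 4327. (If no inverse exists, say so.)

2039

Run Euclid on (4328, 1887):
4328 = 2×1887 + 554
1887 = 3×554 + 225
554 = 2×225 + 104
225 = 2×104 + 17
104 = 6×17 + 2
17 = 8×2 + 1
2 = 2×1 + 0
gcd = 1, so the inverse exists. Back-substitute:
1 = 17 − 8·2
1 = −8·104 + 49·17
1 = 49·225 − 106·104
1 = −106·554 + 261·225
1 = 261·1887 − 889·554
1 = −889·4328 + 2039·1887
So 1887·2039 ≡ 1 (mod 4328).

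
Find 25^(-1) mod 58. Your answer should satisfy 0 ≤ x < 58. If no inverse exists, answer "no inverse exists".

Run Euclid on (58, 25):
58 = 2*25 + 8
25 = 3*8 + 1
8 = 8*1 + 0
gcd = 1, so the inverse exists. Back-substitute:
1 = 25 − 3·8
1 = −3·58 + 7·25
So 25·7 ≡ 1 (mod 58).

7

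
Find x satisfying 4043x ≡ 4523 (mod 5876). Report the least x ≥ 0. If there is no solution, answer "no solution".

gcd(4043, 5876):
5876 = 1·4043 + 1833
4043 = 2·1833 + 377
1833 = 4·377 + 325
377 = 1·325 + 52
325 = 6·52 + 13
52 = 4·13 + 0
gcd = 13, but 13 ∤ 4523, so the congruence has no solution.

no solution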